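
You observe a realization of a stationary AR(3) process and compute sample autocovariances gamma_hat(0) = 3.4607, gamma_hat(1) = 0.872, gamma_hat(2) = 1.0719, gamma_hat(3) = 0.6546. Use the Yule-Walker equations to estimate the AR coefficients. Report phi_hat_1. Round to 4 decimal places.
\hat\phi_{1} = 0.1660

The Yule-Walker equations for an AR(p) process read, in matrix form,
  Gamma_p phi = r_p,   with   (Gamma_p)_{ij} = gamma(|i - j|),
                       (r_p)_i = gamma(i),   i,j = 1..p.
Substitute the sample gammas (Toeplitz matrix and right-hand side of size 3):
  Gamma_p = [[3.4607, 0.872, 1.0719], [0.872, 3.4607, 0.872], [1.0719, 0.872, 3.4607]]
  r_p     = [0.872, 1.0719, 0.6546]
Written out (R1..R3):
  (R1) 3.4607 phi_1 + 0.872 phi_2 + 1.0719 phi_3 = 0.872
  (R2) 0.872 phi_1 + 3.4607 phi_2 + 0.872 phi_3 = 1.0719
  (R3) 1.0719 phi_1 + 0.872 phi_2 + 3.4607 phi_3 = 0.6546
Gaussian elimination:
  R2 <- R2 - (0.872/3.4607) R1 = R2 - (0.251972) R1:  3.24098 phi_2 + 0.601911 phi_3 = 0.85218
  R3 <- R3 - (1.0719/3.4607) R1 = R3 - (0.309735) R1:  0.601911 phi_2 + 3.128695 phi_3 = 0.384511
  R3 <- R3 - (0.601911/3.24098) R2 = R3 - (0.185719) R2:  3.016909 phi_3 = 0.226245
Back-substitution:
  phi_hat_3 = 0.226245 / 3.016909 = 0.074992
  phi_hat_2 = (0.85218 - (0.601911)(0.074992)) / 3.24098 = 0.249012
  phi_hat_1 = (0.872 - (0.872)(0.249012) - (1.0719)(0.074992)) / 3.4607 = 0.166
So phi_hat = [0.1660, 0.2490, 0.0750].
Therefore phi_hat_1 = 0.1660.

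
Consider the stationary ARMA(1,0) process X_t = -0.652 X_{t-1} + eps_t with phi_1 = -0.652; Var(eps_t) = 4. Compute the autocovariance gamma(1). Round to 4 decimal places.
\gamma(1) = -4.5365

Multiply the model equation by X_{t-k} and take expectations. With theta_0 = psi_0 = 1 and psi_j the MA(infinity) weights, this gives
  gamma(k) - sum_i phi_i gamma(k-i) = c_k,
  c_k = sigma^2 * sum_{j=k..q} theta_j psi_{j-k}   (c_k = 0 for k > q),
using gamma(-m) = gamma(m).
Pure AR (q = 0): c_0 = sigma^2 = 4, c_k = 0 for k >= 1.
Equations for k = 0 and k = 1 (AR order 1):
  gamma(0) = phi_1 gamma(1) + c_0
  gamma(1) = phi_1 gamma(0) + c_1
Substituting the second into the first: gamma(0) (1 - phi_1^2) = c_0 + phi_1 c_1, so
  gamma(0) = c_0 / (1 - phi_1^2) = 4 / (1 - (-0.652)^2) = 4 / 0.574896 = 6.95778.
  gamma(1) = phi_1 gamma(0) = (-0.652)(6.95778) = -4.536473.
Therefore gamma(1) = -4.5365 (to 4 decimal places).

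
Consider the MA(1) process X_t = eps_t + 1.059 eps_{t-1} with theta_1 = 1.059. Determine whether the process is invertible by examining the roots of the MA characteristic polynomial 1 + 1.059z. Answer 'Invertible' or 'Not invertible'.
\text{Not invertible}

The MA(q) characteristic polynomial is P(z) = 1 + 1.059z.
Invertibility requires all roots to lie outside the unit circle, i.e. |z| > 1 for every root.
This is linear in z: 1 + (1.059) z = 0  =>  z = -1/(1.059) = -0.944287,  |z| = 0.944287.
Moduli of all roots: 0.9443.
All moduli strictly greater than 1? No.
Verdict: Not invertible.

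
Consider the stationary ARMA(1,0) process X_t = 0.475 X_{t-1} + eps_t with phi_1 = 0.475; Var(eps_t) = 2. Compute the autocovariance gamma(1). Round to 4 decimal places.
\gamma(1) = 1.2268

Multiply the model equation by X_{t-k} and take expectations. With theta_0 = psi_0 = 1 and psi_j the MA(infinity) weights, this gives
  gamma(k) - sum_i phi_i gamma(k-i) = c_k,
  c_k = sigma^2 * sum_{j=k..q} theta_j psi_{j-k}   (c_k = 0 for k > q),
using gamma(-m) = gamma(m).
Pure AR (q = 0): c_0 = sigma^2 = 2, c_k = 0 for k >= 1.
Equations for k = 0 and k = 1 (AR order 1):
  gamma(0) = phi_1 gamma(1) + c_0
  gamma(1) = phi_1 gamma(0) + c_1
Substituting the second into the first: gamma(0) (1 - phi_1^2) = c_0 + phi_1 c_1, so
  gamma(0) = c_0 / (1 - phi_1^2) = 2 / (1 - (0.475)^2) = 2 / 0.774375 = 2.582728.
  gamma(1) = phi_1 gamma(0) = (0.475)(2.582728) = 1.226796.
Therefore gamma(1) = 1.2268 (to 4 decimal places).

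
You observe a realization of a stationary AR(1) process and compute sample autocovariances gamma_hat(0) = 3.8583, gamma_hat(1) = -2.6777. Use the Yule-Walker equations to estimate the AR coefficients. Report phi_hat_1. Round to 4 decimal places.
\hat\phi_{1} = -0.6940

The Yule-Walker equations for an AR(p) process read, in matrix form,
  Gamma_p phi = r_p,   with   (Gamma_p)_{ij} = gamma(|i - j|),
                       (r_p)_i = gamma(i),   i,j = 1..p.
Substitute the sample gammas (Toeplitz matrix and right-hand side of size 1):
  Gamma_p = [[3.8583]]
  r_p     = [-2.6777]
With p = 1 this is the single equation gamma(0) phi_1 = gamma(1):
  phi_hat_1 = gamma(1) / gamma(0) = -2.6777 / 3.8583 = -0.6940.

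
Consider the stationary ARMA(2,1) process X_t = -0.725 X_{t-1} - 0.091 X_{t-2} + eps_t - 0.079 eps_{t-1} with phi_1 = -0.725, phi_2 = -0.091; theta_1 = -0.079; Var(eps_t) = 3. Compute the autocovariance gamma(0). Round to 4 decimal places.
\gamma(0) = 6.0199

Multiply the model equation by X_{t-k} and take expectations. With theta_0 = psi_0 = 1 and psi_j the MA(infinity) weights, this gives
  gamma(k) - sum_i phi_i gamma(k-i) = c_k,
  c_k = sigma^2 * sum_{j=k..q} theta_j psi_{j-k}   (c_k = 0 for k > q),
using gamma(-m) = gamma(m).
psi-weights needed (psi_j = theta_j + sum_i phi_i psi_{j-i}):
  psi_1 = theta_1 + phi_1 = -0.079 + (-0.725) = -0.804
Right-hand sides:
  c_0 = sigma^2 (1 + theta_1 psi_1) = 3 * (1 + (-0.079)(-0.804)) = 3 * 1.063516 = 3.190548
  c_1 = sigma^2 theta_1 = 3 * (-0.079) = -0.237
  c_2 = 0
Equations for k = 0, 1, 2 (AR order 2, c_2 = 0):
  (E0) gamma(0) = phi_1 gamma(1) + phi_2 gamma(2) + c_0
  (E1) gamma(1) = phi_1 gamma(0) + phi_2 gamma(1) + c_1
  (E2) gamma(2) = phi_1 gamma(1) + phi_2 gamma(0)
From (E1): gamma(1) = A gamma(0) + B with
  A = phi_1 / (1 - phi_2) = -0.725 / 1.091 = -0.664528,   B = c_1 / (1 - phi_2) = -0.237 / 1.091 = -0.217232.
Insert (E2) into (E0): gamma(0) (1 - phi_2^2) = phi_1 (1 + phi_2) gamma(1) + c_0.
  phi_1 (1 + phi_2) = (-0.725)(0.909) = -0.659025,   1 - phi_2^2 = 0.991719.
Replace gamma(1) by A gamma(0) + B and collect gamma(0):
  gamma(0) [0.991719 - (-0.659025)(-0.664528)] = (-0.659025)(-0.217232) + 3.190548
  gamma(0) * 0.553778 = 3.333709
  gamma(0) = 3.333709 / 0.553778 = 6.019933.
Therefore gamma(0) = 6.0199 (to 4 decimal places).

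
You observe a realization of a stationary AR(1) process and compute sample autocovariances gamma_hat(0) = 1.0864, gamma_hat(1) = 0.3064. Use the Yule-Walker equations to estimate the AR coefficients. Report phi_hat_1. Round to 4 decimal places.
\hat\phi_{1} = 0.2820

The Yule-Walker equations for an AR(p) process read, in matrix form,
  Gamma_p phi = r_p,   with   (Gamma_p)_{ij} = gamma(|i - j|),
                       (r_p)_i = gamma(i),   i,j = 1..p.
Substitute the sample gammas (Toeplitz matrix and right-hand side of size 1):
  Gamma_p = [[1.0864]]
  r_p     = [0.3064]
With p = 1 this is the single equation gamma(0) phi_1 = gamma(1):
  phi_hat_1 = gamma(1) / gamma(0) = 0.3064 / 1.0864 = 0.2820.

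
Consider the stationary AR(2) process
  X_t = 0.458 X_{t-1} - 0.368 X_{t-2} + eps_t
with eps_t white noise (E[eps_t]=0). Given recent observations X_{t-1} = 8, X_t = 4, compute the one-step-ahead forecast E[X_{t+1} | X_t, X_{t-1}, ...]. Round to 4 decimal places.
E[X_{t+1} \mid \mathcal F_t] = -1.1120

For an AR(p) model X_t = c + sum_i phi_i X_{t-i} + eps_t, the
one-step-ahead conditional mean is
  E[X_{t+1} | X_t, ...] = c + sum_i phi_i X_{t+1-i}.
Substitute known values:
  E[X_{t+1} | ...] = (0.458) * (4) + (-0.368) * (8)
                   = -1.1120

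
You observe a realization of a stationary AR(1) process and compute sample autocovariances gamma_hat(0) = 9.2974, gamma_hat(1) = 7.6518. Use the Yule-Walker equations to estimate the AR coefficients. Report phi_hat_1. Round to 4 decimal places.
\hat\phi_{1} = 0.8230

The Yule-Walker equations for an AR(p) process read, in matrix form,
  Gamma_p phi = r_p,   with   (Gamma_p)_{ij} = gamma(|i - j|),
                       (r_p)_i = gamma(i),   i,j = 1..p.
Substitute the sample gammas (Toeplitz matrix and right-hand side of size 1):
  Gamma_p = [[9.2974]]
  r_p     = [7.6518]
With p = 1 this is the single equation gamma(0) phi_1 = gamma(1):
  phi_hat_1 = gamma(1) / gamma(0) = 7.6518 / 9.2974 = 0.8230.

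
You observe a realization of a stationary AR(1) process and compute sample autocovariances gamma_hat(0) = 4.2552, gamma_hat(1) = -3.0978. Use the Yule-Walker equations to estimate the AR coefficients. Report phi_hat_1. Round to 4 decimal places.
\hat\phi_{1} = -0.7280

The Yule-Walker equations for an AR(p) process read, in matrix form,
  Gamma_p phi = r_p,   with   (Gamma_p)_{ij} = gamma(|i - j|),
                       (r_p)_i = gamma(i),   i,j = 1..p.
Substitute the sample gammas (Toeplitz matrix and right-hand side of size 1):
  Gamma_p = [[4.2552]]
  r_p     = [-3.0978]
With p = 1 this is the single equation gamma(0) phi_1 = gamma(1):
  phi_hat_1 = gamma(1) / gamma(0) = -3.0978 / 4.2552 = -0.7280.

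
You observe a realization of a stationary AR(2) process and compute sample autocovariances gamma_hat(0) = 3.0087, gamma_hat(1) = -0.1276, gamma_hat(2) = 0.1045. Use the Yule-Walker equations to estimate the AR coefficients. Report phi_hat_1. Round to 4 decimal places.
\hat\phi_{1} = -0.0410

The Yule-Walker equations for an AR(p) process read, in matrix form,
  Gamma_p phi = r_p,   with   (Gamma_p)_{ij} = gamma(|i - j|),
                       (r_p)_i = gamma(i),   i,j = 1..p.
Substitute the sample gammas (Toeplitz matrix and right-hand side of size 2):
  Gamma_p = [[3.0087, -0.1276], [-0.1276, 3.0087]]
  r_p     = [-0.1276, 0.1045]
Written out:
  3.0087 phi_1 - 0.1276 phi_2 = -0.1276
  -0.1276 phi_1 + 3.0087 phi_2 = 0.1045
Solve by Cramer's rule:
  det = gamma(0)^2 - gamma(1)^2 = (3.0087)^2 - (-0.1276)^2 = 9.05227569 - 0.01628176 = 9.03599393
  phi_hat_1 = [gamma(1) gamma(0) - gamma(1) gamma(2)] / det = [(-0.1276)(3.0087) - (-0.1276)(0.1045)] / 9.03599393 = -0.37057592 / 9.03599393 = -0.041
  phi_hat_2 = [gamma(0) gamma(2) - gamma(1)^2] / det = [(3.0087)(0.1045) - (-0.1276)^2] / 9.03599393 = 0.29812739 / 9.03599393 = 0.033
So phi_hat = [-0.0410, 0.0330].
Therefore phi_hat_1 = -0.0410.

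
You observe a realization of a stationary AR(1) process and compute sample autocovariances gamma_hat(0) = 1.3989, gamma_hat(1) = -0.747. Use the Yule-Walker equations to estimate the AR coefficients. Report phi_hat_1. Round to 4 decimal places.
\hat\phi_{1} = -0.5340

The Yule-Walker equations for an AR(p) process read, in matrix form,
  Gamma_p phi = r_p,   with   (Gamma_p)_{ij} = gamma(|i - j|),
                       (r_p)_i = gamma(i),   i,j = 1..p.
Substitute the sample gammas (Toeplitz matrix and right-hand side of size 1):
  Gamma_p = [[1.3989]]
  r_p     = [-0.747]
With p = 1 this is the single equation gamma(0) phi_1 = gamma(1):
  phi_hat_1 = gamma(1) / gamma(0) = -0.747 / 1.3989 = -0.5340.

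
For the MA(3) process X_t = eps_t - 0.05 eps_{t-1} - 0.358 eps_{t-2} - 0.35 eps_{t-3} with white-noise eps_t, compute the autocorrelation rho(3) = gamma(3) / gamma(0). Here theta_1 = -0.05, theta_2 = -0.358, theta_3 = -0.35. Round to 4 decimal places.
\rho(3) = -0.2793

For an MA(q) process with theta_0 = 1, the autocovariance is
  gamma(k) = sigma^2 * sum_{i=0..q-k} theta_i * theta_{i+k},
and rho(k) = gamma(k) / gamma(0). Sigma^2 cancels.
  numerator   = (1)*(-0.35) = -0.35.
  denominator = (1)^2 + (-0.05)^2 + (-0.358)^2 + (-0.35)^2 = 1.253164.
  rho(3) = -0.35 / 1.253164 = -0.2793.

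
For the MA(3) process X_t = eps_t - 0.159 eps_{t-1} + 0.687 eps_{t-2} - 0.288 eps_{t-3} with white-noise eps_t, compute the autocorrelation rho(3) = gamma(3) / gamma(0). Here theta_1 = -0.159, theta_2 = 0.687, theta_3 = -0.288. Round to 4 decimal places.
\rho(3) = -0.1823

For an MA(q) process with theta_0 = 1, the autocovariance is
  gamma(k) = sigma^2 * sum_{i=0..q-k} theta_i * theta_{i+k},
and rho(k) = gamma(k) / gamma(0). Sigma^2 cancels.
  numerator   = (1)*(-0.288) = -0.288.
  denominator = (1)^2 + (-0.159)^2 + (0.687)^2 + (-0.288)^2 = 1.580194.
  rho(3) = -0.288 / 1.580194 = -0.1823.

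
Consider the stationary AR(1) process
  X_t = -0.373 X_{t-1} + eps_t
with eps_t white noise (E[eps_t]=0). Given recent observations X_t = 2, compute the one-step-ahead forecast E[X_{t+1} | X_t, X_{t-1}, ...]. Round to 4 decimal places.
E[X_{t+1} \mid \mathcal F_t] = -0.7460

For an AR(p) model X_t = c + sum_i phi_i X_{t-i} + eps_t, the
one-step-ahead conditional mean is
  E[X_{t+1} | X_t, ...] = c + sum_i phi_i X_{t+1-i}.
Substitute known values:
  E[X_{t+1} | ...] = (-0.373) * (2)
                   = -0.7460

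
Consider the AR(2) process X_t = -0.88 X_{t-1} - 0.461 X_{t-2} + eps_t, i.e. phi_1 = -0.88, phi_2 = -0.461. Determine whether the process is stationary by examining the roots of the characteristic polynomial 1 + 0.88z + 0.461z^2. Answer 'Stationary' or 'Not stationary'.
\text{Stationary}

The AR(p) characteristic polynomial is P(z) = 1 + 0.88z + 0.461z^2.
Stationarity requires all roots to lie outside the unit circle, i.e. |z| > 1 for every root.
Set 1 + (0.88) z + (0.461) z^2 = 0, i.e. a z^2 + b z + c = 0 with a = 0.461, b = 0.88, c = 1.
Discriminant D = b^2 - 4ac = (0.88)^2 - 4*(0.461)*1 = 0.7744 - (1.844) = -1.0696.
D < 0, so the roots are the complex-conjugate pair z = (-b +/- i sqrt(-D)) / (2a) = -0.9544 +/- 1.1217i.
For a conjugate pair |z|^2 = z * conj(z) = (product of roots) = c/a = 1/(0.461) = 2.169197, so |z| = sqrt(2.169197) = 1.4728 for both roots.
Moduli of all roots: 1.4728, 1.4728.
All moduli strictly greater than 1? Yes.
Verdict: Stationary.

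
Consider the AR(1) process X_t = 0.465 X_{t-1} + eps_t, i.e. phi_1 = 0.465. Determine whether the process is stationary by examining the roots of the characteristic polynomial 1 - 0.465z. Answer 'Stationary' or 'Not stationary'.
\text{Stationary}

The AR(p) characteristic polynomial is P(z) = 1 - 0.465z.
Stationarity requires all roots to lie outside the unit circle, i.e. |z| > 1 for every root.
This is linear in z: 1 + (-0.465) z = 0  =>  z = -1/(-0.465) = 2.150538,  |z| = 2.150538.
Moduli of all roots: 2.1505.
All moduli strictly greater than 1? Yes.
Verdict: Stationary.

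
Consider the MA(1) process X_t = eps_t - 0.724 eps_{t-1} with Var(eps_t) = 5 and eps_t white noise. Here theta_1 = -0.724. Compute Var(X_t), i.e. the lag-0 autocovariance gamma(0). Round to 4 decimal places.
\gamma(0) = 7.6209

For an MA(q) process X_t = eps_t + sum_i theta_i eps_{t-i} with
Var(eps_t) = sigma^2, the variance is
  gamma(0) = sigma^2 * (1 + sum_i theta_i^2).
  sum_i theta_i^2 = (-0.724)^2 = 0.524176.
  gamma(0) = 5 * (1 + 0.524176) = 5 * 1.524176 = 7.62088, which rounds to 7.6209.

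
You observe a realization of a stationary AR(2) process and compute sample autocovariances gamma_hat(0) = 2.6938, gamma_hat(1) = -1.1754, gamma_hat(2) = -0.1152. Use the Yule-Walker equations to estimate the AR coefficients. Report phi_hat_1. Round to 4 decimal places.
\hat\phi_{1} = -0.5620

The Yule-Walker equations for an AR(p) process read, in matrix form,
  Gamma_p phi = r_p,   with   (Gamma_p)_{ij} = gamma(|i - j|),
                       (r_p)_i = gamma(i),   i,j = 1..p.
Substitute the sample gammas (Toeplitz matrix and right-hand side of size 2):
  Gamma_p = [[2.6938, -1.1754], [-1.1754, 2.6938]]
  r_p     = [-1.1754, -0.1152]
Written out:
  2.6938 phi_1 - 1.1754 phi_2 = -1.1754
  -1.1754 phi_1 + 2.6938 phi_2 = -0.1152
Solve by Cramer's rule:
  det = gamma(0)^2 - gamma(1)^2 = (2.6938)^2 - (-1.1754)^2 = 7.25655844 - 1.38156516 = 5.87499328
  phi_hat_1 = [gamma(1) gamma(0) - gamma(1) gamma(2)] / det = [(-1.1754)(2.6938) - (-1.1754)(-0.1152)] / 5.87499328 = -3.3016986 / 5.87499328 = -0.562
  phi_hat_2 = [gamma(0) gamma(2) - gamma(1)^2] / det = [(2.6938)(-0.1152) - (-1.1754)^2] / 5.87499328 = -1.69189092 / 5.87499328 = -0.288
So phi_hat = [-0.5620, -0.2880].
Therefore phi_hat_1 = -0.5620.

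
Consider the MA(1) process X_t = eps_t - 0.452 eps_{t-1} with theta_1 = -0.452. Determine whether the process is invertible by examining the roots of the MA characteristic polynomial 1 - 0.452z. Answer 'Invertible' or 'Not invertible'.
\text{Invertible}

The MA(q) characteristic polynomial is P(z) = 1 - 0.452z.
Invertibility requires all roots to lie outside the unit circle, i.e. |z| > 1 for every root.
This is linear in z: 1 + (-0.452) z = 0  =>  z = -1/(-0.452) = 2.212389,  |z| = 2.212389.
Moduli of all roots: 2.2124.
All moduli strictly greater than 1? Yes.
Verdict: Invertible.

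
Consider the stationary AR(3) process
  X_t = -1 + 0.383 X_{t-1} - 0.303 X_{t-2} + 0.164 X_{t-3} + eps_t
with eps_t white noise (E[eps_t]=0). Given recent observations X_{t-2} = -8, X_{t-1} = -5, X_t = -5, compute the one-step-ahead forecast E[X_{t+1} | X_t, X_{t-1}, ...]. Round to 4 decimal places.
E[X_{t+1} \mid \mathcal F_t] = -2.7120

For an AR(p) model X_t = c + sum_i phi_i X_{t-i} + eps_t, the
one-step-ahead conditional mean is
  E[X_{t+1} | X_t, ...] = c + sum_i phi_i X_{t+1-i}.
Substitute known values:
  E[X_{t+1} | ...] = -1 + (0.383) * (-5) + (-0.303) * (-5) + (0.164) * (-8)
                   = -2.7120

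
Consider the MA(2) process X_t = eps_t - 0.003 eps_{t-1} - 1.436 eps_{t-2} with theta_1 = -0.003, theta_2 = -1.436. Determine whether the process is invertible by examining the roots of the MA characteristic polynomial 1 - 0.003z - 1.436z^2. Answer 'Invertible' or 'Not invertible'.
\text{Not invertible}

The MA(q) characteristic polynomial is P(z) = 1 - 0.003z - 1.436z^2.
Invertibility requires all roots to lie outside the unit circle, i.e. |z| > 1 for every root.
Set 1 + (-0.003) z + (-1.436) z^2 = 0, i.e. a z^2 + b z + c = 0 with a = -1.436, b = -0.003, c = 1.
Discriminant D = b^2 - 4ac = (-0.003)^2 - 4*(-1.436)*1 = 0.000009 - (-5.744) = 5.744009.
D >= 0, so the roots are real: z = (-b +/- sqrt(D)) / (2a) = (0.003 +/- 2.396666) / (-2.872).
  z_1 = (0.003 + 2.396666) / (-2.872) = -0.8355,   |z_1| = 0.8355.
  z_2 = (0.003 - 2.396666) / (-2.872) = 0.8334,   |z_2| = 0.8334.
Moduli of all roots: 0.8355, 0.8334.
All moduli strictly greater than 1? No.
Verdict: Not invertible.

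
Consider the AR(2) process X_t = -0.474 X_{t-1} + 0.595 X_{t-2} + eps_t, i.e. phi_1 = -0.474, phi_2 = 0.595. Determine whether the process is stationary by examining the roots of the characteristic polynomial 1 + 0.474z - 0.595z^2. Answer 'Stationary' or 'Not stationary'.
\text{Not stationary}

The AR(p) characteristic polynomial is P(z) = 1 + 0.474z - 0.595z^2.
Stationarity requires all roots to lie outside the unit circle, i.e. |z| > 1 for every root.
Set 1 + (0.474) z + (-0.595) z^2 = 0, i.e. a z^2 + b z + c = 0 with a = -0.595, b = 0.474, c = 1.
Discriminant D = b^2 - 4ac = (0.474)^2 - 4*(-0.595)*1 = 0.224676 - (-2.38) = 2.604676.
D >= 0, so the roots are real: z = (-b +/- sqrt(D)) / (2a) = (-0.474 +/- 1.613901) / (-1.19).
  z_1 = (-0.474 + 1.613901) / (-1.19) = -0.9579,   |z_1| = 0.9579.
  z_2 = (-0.474 - 1.613901) / (-1.19) = 1.7545,   |z_2| = 1.7545.
Moduli of all roots: 0.9579, 1.7545.
All moduli strictly greater than 1? No.
Verdict: Not stationary.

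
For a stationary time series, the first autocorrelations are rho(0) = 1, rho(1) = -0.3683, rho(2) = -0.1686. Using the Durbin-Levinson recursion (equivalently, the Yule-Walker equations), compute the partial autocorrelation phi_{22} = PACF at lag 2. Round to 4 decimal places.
\phi_{22} = -0.3520

The PACF at lag k is phi_{kk}, the last component of the solution
to the Yule-Walker system G_k phi = r_k where
  (G_k)_{ij} = rho(|i - j|), (r_k)_i = rho(i), i,j = 1..k.
Equivalently, Durbin-Levinson gives phi_{kk} iteratively:
  phi_{11} = rho(1)
  phi_{kk} = [rho(k) - sum_{j=1..k-1} phi_{k-1,j} rho(k-j)]
            / [1 - sum_{j=1..k-1} phi_{k-1,j} rho(j)],
  phi_{k,j} = phi_{k-1,j} - phi_{kk} phi_{k-1,k-j},  j = 1..k-1.
Step k = 1:
  phi_11 = rho(1) = -0.3683.
Step k = 2:
  phi_22 = [rho(2) - phi_11 rho(1)] / [1 - phi_11 rho(1)] = [-0.1686 - (-0.3683)(-0.3683)] / [1 - (-0.3683)(-0.3683)]
         = -0.30424489 / 0.86435511 = -0.352.
Therefore phi_{22} = -0.3520.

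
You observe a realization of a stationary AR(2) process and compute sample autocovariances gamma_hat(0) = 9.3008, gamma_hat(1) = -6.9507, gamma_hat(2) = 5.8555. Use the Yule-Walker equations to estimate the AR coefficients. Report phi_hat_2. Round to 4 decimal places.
\hat\phi_{2} = 0.1610

The Yule-Walker equations for an AR(p) process read, in matrix form,
  Gamma_p phi = r_p,   with   (Gamma_p)_{ij} = gamma(|i - j|),
                       (r_p)_i = gamma(i),   i,j = 1..p.
Substitute the sample gammas (Toeplitz matrix and right-hand side of size 2):
  Gamma_p = [[9.3008, -6.9507], [-6.9507, 9.3008]]
  r_p     = [-6.9507, 5.8555]
Written out:
  9.3008 phi_1 - 6.9507 phi_2 = -6.9507
  -6.9507 phi_1 + 9.3008 phi_2 = 5.8555
Solve by Cramer's rule:
  det = gamma(0)^2 - gamma(1)^2 = (9.3008)^2 - (-6.9507)^2 = 86.50488064 - 48.31223049 = 38.19265015
  phi_hat_1 = [gamma(1) gamma(0) - gamma(1) gamma(2)] / det = [(-6.9507)(9.3008) - (-6.9507)(5.8555)] / 38.19265015 = -23.94724671 / 38.19265015 = -0.627
  phi_hat_2 = [gamma(0) gamma(2) - gamma(1)^2] / det = [(9.3008)(5.8555) - (-6.9507)^2] / 38.19265015 = 6.14860391 / 38.19265015 = 0.161
So phi_hat = [-0.6270, 0.1610].
Therefore phi_hat_2 = 0.1610.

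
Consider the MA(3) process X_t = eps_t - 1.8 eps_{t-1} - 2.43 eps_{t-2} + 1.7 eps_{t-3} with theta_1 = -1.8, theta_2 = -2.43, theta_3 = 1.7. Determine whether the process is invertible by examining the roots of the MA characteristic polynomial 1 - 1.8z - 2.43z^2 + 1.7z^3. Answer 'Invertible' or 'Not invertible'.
\text{Not invertible}

The MA(q) characteristic polynomial is P(z) = 1 - 1.8z - 2.43z^2 + 1.7z^3.
Invertibility requires all roots to lie outside the unit circle, i.e. |z| > 1 for every root.
Degree 3: look for a simple real root z0 first, then factor out (1 - z/z0) and solve the remaining quadratic.
Testing z0 = 0.4: P(0.4) = 1 + (-1.8)(0.4) + (-2.43)(0.4)^2 + (1.7)(0.4)^3
  = 1 + (-0.72) + (-0.3888) + (0.1088) = 0.  So z_0 = 0.4 is a root, |z_0| = 0.4.
Divide out the factor (1 - 2.5 z) = (1 - z/z0) (since 1/z0 = 2.5):
  P(z) = (1 - 2.5 z)(1 + (0.7) z + (-0.68) z^2)
  [check: z-coef 0.7 - (2.5) = -1.8; z^2-coef -0.68 - (2.5)(0.7) = -2.43; z^3-coef -(2.5)(-0.68) = 1.7.]
Remaining roots from the quadratic factor 1 + (0.7) z + (-0.68) z^2:
  Set 1 + (0.7) z + (-0.68) z^2 = 0, i.e. a z^2 + b z + c = 0 with a = -0.68, b = 0.7, c = 1.
  Discriminant D = b^2 - 4ac = (0.7)^2 - 4*(-0.68)*1 = 0.49 - (-2.72) = 3.21.
  D >= 0, so the roots are real: z = (-b +/- sqrt(D)) / (2a) = (-0.7 +/- 1.791647) / (-1.36).
    z_1 = (-0.7 + 1.791647) / (-1.36) = -0.8027,   |z_1| = 0.8027.
    z_2 = (-0.7 - 1.791647) / (-1.36) = 1.8321,   |z_2| = 1.8321.
Moduli of all roots: 0.4000, 0.8027, 1.8321.
All moduli strictly greater than 1? No.
Verdict: Not invertible.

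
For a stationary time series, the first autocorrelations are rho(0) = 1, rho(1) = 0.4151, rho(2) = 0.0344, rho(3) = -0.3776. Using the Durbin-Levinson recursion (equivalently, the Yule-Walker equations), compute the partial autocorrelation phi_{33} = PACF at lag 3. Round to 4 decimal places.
\phi_{33} = -0.4040

The PACF at lag k is phi_{kk}, the last component of the solution
to the Yule-Walker system G_k phi = r_k where
  (G_k)_{ij} = rho(|i - j|), (r_k)_i = rho(i), i,j = 1..k.
Equivalently, Durbin-Levinson gives phi_{kk} iteratively:
  phi_{11} = rho(1)
  phi_{kk} = [rho(k) - sum_{j=1..k-1} phi_{k-1,j} rho(k-j)]
            / [1 - sum_{j=1..k-1} phi_{k-1,j} rho(j)],
  phi_{k,j} = phi_{k-1,j} - phi_{kk} phi_{k-1,k-j},  j = 1..k-1.
Step k = 1:
  phi_11 = rho(1) = 0.4151.
Step k = 2:
  phi_22 = [rho(2) - phi_11 rho(1)] / [1 - phi_11 rho(1)] = [0.0344 - (0.4151)(0.4151)] / [1 - (0.4151)(0.4151)]
         = -0.13790801 / 0.82769199 = -0.166618.
  Update: phi_21 = phi_11 - phi_22 phi_11 = 0.4151 - (-0.166618)(0.4151) = 0.484263.
Step k = 3:
  phi_33 = [rho(3) - phi_21 rho(2) - phi_22 rho(1)] / [1 - phi_21 rho(1) - phi_22 rho(2)]
    numerator   = -0.3776 - (0.484263)(0.0344) - (-0.166618)(0.4151) = -0.3250957
    denominator = 1 - (0.484263)(0.4151) - (-0.166618)(0.0344) = 0.8047141
  phi_33 = -0.3250957 / 0.8047141 = -0.404.
Therefore phi_{33} = -0.4040.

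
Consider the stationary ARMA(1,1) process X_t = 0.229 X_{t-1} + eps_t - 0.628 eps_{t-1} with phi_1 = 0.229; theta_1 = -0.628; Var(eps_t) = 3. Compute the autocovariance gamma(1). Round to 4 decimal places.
\gamma(1) = -1.0816

Multiply the model equation by X_{t-k} and take expectations. With theta_0 = psi_0 = 1 and psi_j the MA(infinity) weights, this gives
  gamma(k) - sum_i phi_i gamma(k-i) = c_k,
  c_k = sigma^2 * sum_{j=k..q} theta_j psi_{j-k}   (c_k = 0 for k > q),
using gamma(-m) = gamma(m).
psi-weights needed (psi_j = theta_j + sum_i phi_i psi_{j-i}):
  psi_1 = theta_1 + phi_1 = -0.628 + (0.229) = -0.399
Right-hand sides:
  c_0 = sigma^2 (1 + theta_1 psi_1) = 3 * (1 + (-0.628)(-0.399)) = 3 * 1.250572 = 3.751716
  c_1 = sigma^2 theta_1 = 3 * (-0.628) = -1.884
  c_2 = 0
Equations for k = 0 and k = 1 (AR order 1):
  gamma(0) = phi_1 gamma(1) + c_0
  gamma(1) = phi_1 gamma(0) + c_1
Substituting the second into the first: gamma(0) (1 - phi_1^2) = c_0 + phi_1 c_1, so
  gamma(0) = (c_0 + phi_1 c_1) / (1 - phi_1^2) = (3.751716 + (0.229)(-1.884)) / (1 - (0.229)^2) = 3.32028 / 0.947559 = 3.504035.
  gamma(1) = phi_1 gamma(0) + c_1 = (0.229)(3.504035) + (-1.884) = -1.081576.
Therefore gamma(1) = -1.0816 (to 4 decimal places).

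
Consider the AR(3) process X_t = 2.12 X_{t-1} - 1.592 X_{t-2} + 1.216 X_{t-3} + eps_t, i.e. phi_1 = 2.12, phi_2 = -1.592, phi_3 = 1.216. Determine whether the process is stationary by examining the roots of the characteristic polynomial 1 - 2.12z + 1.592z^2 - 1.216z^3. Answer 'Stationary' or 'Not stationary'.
\text{Not stationary}

The AR(p) characteristic polynomial is P(z) = 1 - 2.12z + 1.592z^2 - 1.216z^3.
Stationarity requires all roots to lie outside the unit circle, i.e. |z| > 1 for every root.
Degree 3: look for a simple real root z0 first, then factor out (1 - z/z0) and solve the remaining quadratic.
Testing z0 = 0.625: P(0.625) = 1 + (-2.12)(0.625) + (1.592)(0.625)^2 + (-1.216)(0.625)^3
  = 1 + (-1.325) + (0.621875) + (-0.296875) = 0.  So z_0 = 0.625 is a root, |z_0| = 0.625.
Divide out the factor (1 - 1.6 z) = (1 - z/z0) (since 1/z0 = 1.6):
  P(z) = (1 - 1.6 z)(1 + (-0.52) z + (0.76) z^2)
  [check: z-coef -0.52 - (1.6) = -2.12; z^2-coef 0.76 - (1.6)(-0.52) = 1.592; z^3-coef -(1.6)(0.76) = -1.216.]
Remaining roots from the quadratic factor 1 + (-0.52) z + (0.76) z^2:
  Set 1 + (-0.52) z + (0.76) z^2 = 0, i.e. a z^2 + b z + c = 0 with a = 0.76, b = -0.52, c = 1.
  Discriminant D = b^2 - 4ac = (-0.52)^2 - 4*(0.76)*1 = 0.2704 - (3.04) = -2.7696.
  D < 0, so the roots are the complex-conjugate pair z = (-b +/- i sqrt(-D)) / (2a) = 0.3421 +/- 1.0949i.
  For a conjugate pair |z|^2 = z * conj(z) = (product of roots) = c/a = 1/(0.76) = 1.315789, so |z| = sqrt(1.315789) = 1.1471 for both roots.
Moduli of all roots: 0.6250, 1.1471, 1.1471.
All moduli strictly greater than 1? No.
Verdict: Not stationary.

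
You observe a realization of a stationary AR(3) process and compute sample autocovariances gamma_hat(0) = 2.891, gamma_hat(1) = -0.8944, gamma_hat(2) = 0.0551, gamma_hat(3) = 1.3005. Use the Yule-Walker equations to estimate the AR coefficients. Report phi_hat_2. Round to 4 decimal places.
\hat\phi_{2} = 0.0760

The Yule-Walker equations for an AR(p) process read, in matrix form,
  Gamma_p phi = r_p,   with   (Gamma_p)_{ij} = gamma(|i - j|),
                       (r_p)_i = gamma(i),   i,j = 1..p.
Substitute the sample gammas (Toeplitz matrix and right-hand side of size 3):
  Gamma_p = [[2.891, -0.8944, 0.0551], [-0.8944, 2.891, -0.8944], [0.0551, -0.8944, 2.891]]
  r_p     = [-0.8944, 0.0551, 1.3005]
Written out (R1..R3):
  (R1) 2.891 phi_1 - 0.8944 phi_2 + 0.0551 phi_3 = -0.8944
  (R2) -0.8944 phi_1 + 2.891 phi_2 - 0.8944 phi_3 = 0.0551
  (R3) 0.0551 phi_1 - 0.8944 phi_2 + 2.891 phi_3 = 1.3005
Gaussian elimination:
  R2 <- R2 - (-0.8944/2.891) R1 = R2 - (-0.309374) R1:  2.614296 phi_2 - 0.877353 phi_3 = -0.221604
  R3 <- R3 - (0.0551/2.891) R1 = R3 - (0.019059) R1:  -0.877353 phi_2 + 2.88995 phi_3 = 1.317547
  R3 <- R3 - (-0.877353/2.614296) R2 = R3 - (-0.335598) R2:  2.595511 phi_3 = 1.243177
Back-substitution:
  phi_hat_3 = 1.243177 / 2.595511 = 0.478972
  phi_hat_2 = (-0.221604 - (-0.877353)(0.478972)) / 2.614296 = 0.075976
  phi_hat_1 = (-0.8944 - (-0.8944)(0.075976) - (0.0551)(0.478972)) / 2.891 = -0.294998
So phi_hat = [-0.2950, 0.0760, 0.4790].
Therefore phi_hat_2 = 0.0760.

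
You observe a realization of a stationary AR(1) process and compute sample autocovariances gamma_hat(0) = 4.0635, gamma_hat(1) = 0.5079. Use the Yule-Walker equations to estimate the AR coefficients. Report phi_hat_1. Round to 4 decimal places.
\hat\phi_{1} = 0.1250

The Yule-Walker equations for an AR(p) process read, in matrix form,
  Gamma_p phi = r_p,   with   (Gamma_p)_{ij} = gamma(|i - j|),
                       (r_p)_i = gamma(i),   i,j = 1..p.
Substitute the sample gammas (Toeplitz matrix and right-hand side of size 1):
  Gamma_p = [[4.0635]]
  r_p     = [0.5079]
With p = 1 this is the single equation gamma(0) phi_1 = gamma(1):
  phi_hat_1 = gamma(1) / gamma(0) = 0.5079 / 4.0635 = 0.1250.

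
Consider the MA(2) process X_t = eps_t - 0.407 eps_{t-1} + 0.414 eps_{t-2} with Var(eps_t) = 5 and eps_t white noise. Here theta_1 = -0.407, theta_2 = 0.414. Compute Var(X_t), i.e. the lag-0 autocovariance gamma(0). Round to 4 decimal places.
\gamma(0) = 6.6852

For an MA(q) process X_t = eps_t + sum_i theta_i eps_{t-i} with
Var(eps_t) = sigma^2, the variance is
  gamma(0) = sigma^2 * (1 + sum_i theta_i^2).
  sum_i theta_i^2 = (-0.407)^2 + (0.414)^2 = 0.165649 + 0.171396 = 0.337045.
  gamma(0) = 5 * (1 + 0.337045) = 5 * 1.337045 = 6.685225, which rounds to 6.6852.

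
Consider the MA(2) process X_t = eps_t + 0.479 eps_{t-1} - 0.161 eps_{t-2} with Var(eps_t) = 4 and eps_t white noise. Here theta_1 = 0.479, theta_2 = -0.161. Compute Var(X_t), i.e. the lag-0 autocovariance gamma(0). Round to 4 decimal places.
\gamma(0) = 5.0214

For an MA(q) process X_t = eps_t + sum_i theta_i eps_{t-i} with
Var(eps_t) = sigma^2, the variance is
  gamma(0) = sigma^2 * (1 + sum_i theta_i^2).
  sum_i theta_i^2 = (0.479)^2 + (-0.161)^2 = 0.229441 + 0.025921 = 0.255362.
  gamma(0) = 4 * (1 + 0.255362) = 4 * 1.255362 = 5.021448, which rounds to 5.0214.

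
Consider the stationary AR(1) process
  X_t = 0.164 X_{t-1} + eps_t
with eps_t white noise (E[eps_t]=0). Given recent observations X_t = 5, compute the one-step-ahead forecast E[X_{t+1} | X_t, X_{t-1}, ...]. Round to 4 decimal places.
E[X_{t+1} \mid \mathcal F_t] = 0.8200

For an AR(p) model X_t = c + sum_i phi_i X_{t-i} + eps_t, the
one-step-ahead conditional mean is
  E[X_{t+1} | X_t, ...] = c + sum_i phi_i X_{t+1-i}.
Substitute known values:
  E[X_{t+1} | ...] = (0.164) * (5)
                   = 0.8200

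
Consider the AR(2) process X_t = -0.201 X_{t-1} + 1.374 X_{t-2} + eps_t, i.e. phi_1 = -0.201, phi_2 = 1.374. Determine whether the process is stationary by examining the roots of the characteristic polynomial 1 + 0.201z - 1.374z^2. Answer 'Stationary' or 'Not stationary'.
\text{Not stationary}

The AR(p) characteristic polynomial is P(z) = 1 + 0.201z - 1.374z^2.
Stationarity requires all roots to lie outside the unit circle, i.e. |z| > 1 for every root.
Set 1 + (0.201) z + (-1.374) z^2 = 0, i.e. a z^2 + b z + c = 0 with a = -1.374, b = 0.201, c = 1.
Discriminant D = b^2 - 4ac = (0.201)^2 - 4*(-1.374)*1 = 0.040401 - (-5.496) = 5.536401.
D >= 0, so the roots are real: z = (-b +/- sqrt(D)) / (2a) = (-0.201 +/- 2.352956) / (-2.748).
  z_1 = (-0.201 + 2.352956) / (-2.748) = -0.7831,   |z_1| = 0.7831.
  z_2 = (-0.201 - 2.352956) / (-2.748) = 0.9294,   |z_2| = 0.9294.
Moduli of all roots: 0.7831, 0.9294.
All moduli strictly greater than 1? No.
Verdict: Not stationary.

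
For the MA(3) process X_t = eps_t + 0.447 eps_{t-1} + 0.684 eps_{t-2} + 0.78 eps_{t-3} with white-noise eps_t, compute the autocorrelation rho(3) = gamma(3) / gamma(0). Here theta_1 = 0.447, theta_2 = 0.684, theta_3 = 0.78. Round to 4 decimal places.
\rho(3) = 0.3427

For an MA(q) process with theta_0 = 1, the autocovariance is
  gamma(k) = sigma^2 * sum_{i=0..q-k} theta_i * theta_{i+k},
and rho(k) = gamma(k) / gamma(0). Sigma^2 cancels.
  numerator   = (1)*(0.78) = 0.78.
  denominator = (1)^2 + (0.447)^2 + (0.684)^2 + (0.78)^2 = 2.276065.
  rho(3) = 0.78 / 2.276065 = 0.3427.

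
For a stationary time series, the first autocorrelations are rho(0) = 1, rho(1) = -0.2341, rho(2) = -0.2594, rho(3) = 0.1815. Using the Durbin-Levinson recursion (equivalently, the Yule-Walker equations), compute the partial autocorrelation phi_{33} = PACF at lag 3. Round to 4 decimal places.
\phi_{33} = 0.0271

The PACF at lag k is phi_{kk}, the last component of the solution
to the Yule-Walker system G_k phi = r_k where
  (G_k)_{ij} = rho(|i - j|), (r_k)_i = rho(i), i,j = 1..k.
Equivalently, Durbin-Levinson gives phi_{kk} iteratively:
  phi_{11} = rho(1)
  phi_{kk} = [rho(k) - sum_{j=1..k-1} phi_{k-1,j} rho(k-j)]
            / [1 - sum_{j=1..k-1} phi_{k-1,j} rho(j)],
  phi_{k,j} = phi_{k-1,j} - phi_{kk} phi_{k-1,k-j},  j = 1..k-1.
Step k = 1:
  phi_11 = rho(1) = -0.2341.
Step k = 2:
  phi_22 = [rho(2) - phi_11 rho(1)] / [1 - phi_11 rho(1)] = [-0.2594 - (-0.2341)(-0.2341)] / [1 - (-0.2341)(-0.2341)]
         = -0.31420281 / 0.94519719 = -0.33242.
  Update: phi_21 = phi_11 - phi_22 phi_11 = -0.2341 - (-0.33242)(-0.2341) = -0.31192.
Step k = 3:
  phi_33 = [rho(3) - phi_21 rho(2) - phi_22 rho(1)] / [1 - phi_21 rho(1) - phi_22 rho(2)]
    numerator   = 0.1815 - (-0.31192)(-0.2594) - (-0.33242)(-0.2341) = 0.02276844
    denominator = 1 - (-0.31192)(-0.2341) - (-0.33242)(-0.2594) = 0.84074977
  phi_33 = 0.02276844 / 0.84074977 = 0.0271.
Therefore phi_{33} = 0.0271.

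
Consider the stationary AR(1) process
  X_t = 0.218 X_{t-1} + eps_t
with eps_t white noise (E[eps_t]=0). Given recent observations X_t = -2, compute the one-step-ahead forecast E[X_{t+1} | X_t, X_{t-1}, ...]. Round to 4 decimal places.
E[X_{t+1} \mid \mathcal F_t] = -0.4360

For an AR(p) model X_t = c + sum_i phi_i X_{t-i} + eps_t, the
one-step-ahead conditional mean is
  E[X_{t+1} | X_t, ...] = c + sum_i phi_i X_{t+1-i}.
Substitute known values:
  E[X_{t+1} | ...] = (0.218) * (-2)
                   = -0.4360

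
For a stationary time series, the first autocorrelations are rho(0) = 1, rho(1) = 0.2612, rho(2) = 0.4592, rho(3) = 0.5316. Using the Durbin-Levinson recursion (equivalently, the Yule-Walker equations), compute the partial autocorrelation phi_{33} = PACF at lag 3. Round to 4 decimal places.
\phi_{33} = 0.4590

The PACF at lag k is phi_{kk}, the last component of the solution
to the Yule-Walker system G_k phi = r_k where
  (G_k)_{ij} = rho(|i - j|), (r_k)_i = rho(i), i,j = 1..k.
Equivalently, Durbin-Levinson gives phi_{kk} iteratively:
  phi_{11} = rho(1)
  phi_{kk} = [rho(k) - sum_{j=1..k-1} phi_{k-1,j} rho(k-j)]
            / [1 - sum_{j=1..k-1} phi_{k-1,j} rho(j)],
  phi_{k,j} = phi_{k-1,j} - phi_{kk} phi_{k-1,k-j},  j = 1..k-1.
Step k = 1:
  phi_11 = rho(1) = 0.2612.
Step k = 2:
  phi_22 = [rho(2) - phi_11 rho(1)] / [1 - phi_11 rho(1)] = [0.4592 - (0.2612)(0.2612)] / [1 - (0.2612)(0.2612)]
         = 0.39097456 / 0.93177456 = 0.419602.
  Update: phi_21 = phi_11 - phi_22 phi_11 = 0.2612 - (0.419602)(0.2612) = 0.1516.
Step k = 3:
  phi_33 = [rho(3) - phi_21 rho(2) - phi_22 rho(1)] / [1 - phi_21 rho(1) - phi_22 rho(2)]
    numerator   = 0.5316 - (0.1516)(0.4592) - (0.419602)(0.2612) = 0.35238524
    denominator = 1 - (0.1516)(0.2612) - (0.419602)(0.4592) = 0.76772081
  phi_33 = 0.35238524 / 0.76772081 = 0.459.
Therefore phi_{33} = 0.4590.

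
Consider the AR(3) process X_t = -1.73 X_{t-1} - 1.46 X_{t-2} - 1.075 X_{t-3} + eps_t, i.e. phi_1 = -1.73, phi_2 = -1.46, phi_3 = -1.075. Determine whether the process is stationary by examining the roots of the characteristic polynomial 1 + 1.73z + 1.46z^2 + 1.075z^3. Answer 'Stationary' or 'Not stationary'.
\text{Not stationary}

The AR(p) characteristic polynomial is P(z) = 1 + 1.73z + 1.46z^2 + 1.075z^3.
Stationarity requires all roots to lie outside the unit circle, i.e. |z| > 1 for every root.
Degree 3: look for a simple real root z0 first, then factor out (1 - z/z0) and solve the remaining quadratic.
Testing z0 = -0.8: P(-0.8) = 1 + (1.73)(-0.8) + (1.46)(-0.8)^2 + (1.075)(-0.8)^3
  = 1 + (-1.384) + (0.9344) + (-0.5504) = 0.  So z_0 = -0.8 is a root, |z_0| = 0.8.
Divide out the factor (1 + 1.25 z) = (1 - z/z0) (since 1/z0 = -1.25):
  P(z) = (1 + 1.25 z)(1 + (0.48) z + (0.86) z^2)
  [check: z-coef 0.48 - (-1.25) = 1.73; z^2-coef 0.86 - (-1.25)(0.48) = 1.46; z^3-coef -(-1.25)(0.86) = 1.075.]
Remaining roots from the quadratic factor 1 + (0.48) z + (0.86) z^2:
  Set 1 + (0.48) z + (0.86) z^2 = 0, i.e. a z^2 + b z + c = 0 with a = 0.86, b = 0.48, c = 1.
  Discriminant D = b^2 - 4ac = (0.48)^2 - 4*(0.86)*1 = 0.2304 - (3.44) = -3.2096.
  D < 0, so the roots are the complex-conjugate pair z = (-b +/- i sqrt(-D)) / (2a) = -0.2791 +/- 1.0416i.
  For a conjugate pair |z|^2 = z * conj(z) = (product of roots) = c/a = 1/(0.86) = 1.162791, so |z| = sqrt(1.162791) = 1.0783 for both roots.
Moduli of all roots: 0.8000, 1.0783, 1.0783.
All moduli strictly greater than 1? No.
Verdict: Not stationary.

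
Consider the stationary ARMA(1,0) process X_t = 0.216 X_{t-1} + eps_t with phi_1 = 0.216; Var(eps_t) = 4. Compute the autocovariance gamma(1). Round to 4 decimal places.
\gamma(1) = 0.9063

Multiply the model equation by X_{t-k} and take expectations. With theta_0 = psi_0 = 1 and psi_j the MA(infinity) weights, this gives
  gamma(k) - sum_i phi_i gamma(k-i) = c_k,
  c_k = sigma^2 * sum_{j=k..q} theta_j psi_{j-k}   (c_k = 0 for k > q),
using gamma(-m) = gamma(m).
Pure AR (q = 0): c_0 = sigma^2 = 4, c_k = 0 for k >= 1.
Equations for k = 0 and k = 1 (AR order 1):
  gamma(0) = phi_1 gamma(1) + c_0
  gamma(1) = phi_1 gamma(0) + c_1
Substituting the second into the first: gamma(0) (1 - phi_1^2) = c_0 + phi_1 c_1, so
  gamma(0) = c_0 / (1 - phi_1^2) = 4 / (1 - (0.216)^2) = 4 / 0.953344 = 4.195757.
  gamma(1) = phi_1 gamma(0) = (0.216)(4.195757) = 0.906284.
Therefore gamma(1) = 0.9063 (to 4 decimal places).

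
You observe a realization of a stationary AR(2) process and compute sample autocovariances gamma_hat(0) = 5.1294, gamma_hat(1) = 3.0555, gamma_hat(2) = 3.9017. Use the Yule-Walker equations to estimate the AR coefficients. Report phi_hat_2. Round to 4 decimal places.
\hat\phi_{2} = 0.6290

The Yule-Walker equations for an AR(p) process read, in matrix form,
  Gamma_p phi = r_p,   with   (Gamma_p)_{ij} = gamma(|i - j|),
                       (r_p)_i = gamma(i),   i,j = 1..p.
Substitute the sample gammas (Toeplitz matrix and right-hand side of size 2):
  Gamma_p = [[5.1294, 3.0555], [3.0555, 5.1294]]
  r_p     = [3.0555, 3.9017]
Written out:
  5.1294 phi_1 + 3.0555 phi_2 = 3.0555
  3.0555 phi_1 + 5.1294 phi_2 = 3.9017
Solve by Cramer's rule:
  det = gamma(0)^2 - gamma(1)^2 = (5.1294)^2 - (3.0555)^2 = 26.31074436 - 9.33608025 = 16.97466411
  phi_hat_1 = [gamma(1) gamma(0) - gamma(1) gamma(2)] / det = [(3.0555)(5.1294) - (3.0555)(3.9017)] / 16.97466411 = 3.75123735 / 16.97466411 = 0.221
  phi_hat_2 = [gamma(0) gamma(2) - gamma(1)^2] / det = [(5.1294)(3.9017) - (3.0555)^2] / 16.97466411 = 10.67729973 / 16.97466411 = 0.629
So phi_hat = [0.2210, 0.6290].
Therefore phi_hat_2 = 0.6290.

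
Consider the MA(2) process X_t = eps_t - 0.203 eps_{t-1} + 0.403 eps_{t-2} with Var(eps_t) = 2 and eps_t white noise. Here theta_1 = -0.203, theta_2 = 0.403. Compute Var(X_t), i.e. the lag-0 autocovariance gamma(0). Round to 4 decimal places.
\gamma(0) = 2.4072

For an MA(q) process X_t = eps_t + sum_i theta_i eps_{t-i} with
Var(eps_t) = sigma^2, the variance is
  gamma(0) = sigma^2 * (1 + sum_i theta_i^2).
  sum_i theta_i^2 = (-0.203)^2 + (0.403)^2 = 0.041209 + 0.162409 = 0.203618.
  gamma(0) = 2 * (1 + 0.203618) = 2 * 1.203618 = 2.407236, which rounds to 2.4072.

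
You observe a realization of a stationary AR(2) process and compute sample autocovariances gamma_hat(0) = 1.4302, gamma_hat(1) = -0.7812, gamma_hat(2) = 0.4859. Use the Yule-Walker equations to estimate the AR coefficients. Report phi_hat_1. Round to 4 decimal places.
\hat\phi_{1} = -0.5140

The Yule-Walker equations for an AR(p) process read, in matrix form,
  Gamma_p phi = r_p,   with   (Gamma_p)_{ij} = gamma(|i - j|),
                       (r_p)_i = gamma(i),   i,j = 1..p.
Substitute the sample gammas (Toeplitz matrix and right-hand side of size 2):
  Gamma_p = [[1.4302, -0.7812], [-0.7812, 1.4302]]
  r_p     = [-0.7812, 0.4859]
Written out:
  1.4302 phi_1 - 0.7812 phi_2 = -0.7812
  -0.7812 phi_1 + 1.4302 phi_2 = 0.4859
Solve by Cramer's rule:
  det = gamma(0)^2 - gamma(1)^2 = (1.4302)^2 - (-0.7812)^2 = 2.04547204 - 0.61027344 = 1.4351986
  phi_hat_1 = [gamma(1) gamma(0) - gamma(1) gamma(2)] / det = [(-0.7812)(1.4302) - (-0.7812)(0.4859)] / 1.4351986 = -0.73768716 / 1.4351986 = -0.514
  phi_hat_2 = [gamma(0) gamma(2) - gamma(1)^2] / det = [(1.4302)(0.4859) - (-0.7812)^2] / 1.4351986 = 0.08466074 / 1.4351986 = 0.059
So phi_hat = [-0.5140, 0.0590].
Therefore phi_hat_1 = -0.5140.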